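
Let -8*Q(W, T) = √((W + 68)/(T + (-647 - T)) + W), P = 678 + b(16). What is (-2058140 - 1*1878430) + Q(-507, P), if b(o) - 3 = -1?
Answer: -3936570 - I*√211950730/5176 ≈ -3.9366e+6 - 2.8127*I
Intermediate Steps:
b(o) = 2 (b(o) = 3 - 1 = 2)
P = 680 (P = 678 + 2 = 680)
Q(W, T) = -√(-68/647 + 646*W/647)/8 (Q(W, T) = -√((W + 68)/(T + (-647 - T)) + W)/8 = -√((68 + W)/(-647) + W)/8 = -√((68 + W)*(-1/647) + W)/8 = -√((-68/647 - W/647) + W)/8 = -√(-68/647 + 646*W/647)/8)
(-2058140 - 1*1878430) + Q(-507, P) = (-2058140 - 1*1878430) - √(-43996 + 417962*(-507))/5176 = (-2058140 - 1878430) - √(-43996 - 211906734)/5176 = -3936570 - I*√211950730/5176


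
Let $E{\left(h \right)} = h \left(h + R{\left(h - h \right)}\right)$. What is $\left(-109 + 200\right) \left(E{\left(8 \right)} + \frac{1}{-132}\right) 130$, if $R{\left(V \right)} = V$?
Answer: $\frac{49964005}{66} \approx 7.5703 \cdot 10^{5}$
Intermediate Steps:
$E{\left(h \right)} = h^{2}$ ($E{\left(h \right)} = h \left(h + \left(h - h\right)\right) = h \left(h + 0\right) = h h = h^{2}$)
$\left(-109 + 200\right) \left(E{\left(8 \right)} + \frac{1}{-132}\right) 130 = \left(-109 + 200\right) \left(8^{2} + \frac{1}{-132}\right) 130 = 91 \left(64 - \frac{1}{132}\right) 130 = 91 \cdot \frac{8447}{132} \cdot 130 = \frac{768677}{132} \cdot 130 = \frac{49964005}{66}$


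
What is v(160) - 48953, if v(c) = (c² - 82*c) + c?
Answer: -36313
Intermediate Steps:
v(c) = c² - 81*c
v(160) - 48953 = 160*(-81 + 160) - 48953 = 160*79 - 48953 = 12640 - 48953 = -36313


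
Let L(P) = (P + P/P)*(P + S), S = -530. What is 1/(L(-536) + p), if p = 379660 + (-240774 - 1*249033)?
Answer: 1/460163 ≈ 2.1731e-6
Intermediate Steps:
L(P) = (1 + P)*(-530 + P) (L(P) = (P + P/P)*(P - 530) = (P + 1)*(-530 + P) = (1 + P)*(-530 + P))
p = -110147 (p = 379660 + (-240774 - 249033) = 379660 - 489807 = -110147)
1/(L(-536) + p) = 1/((-530 + (-536)² - 529*(-536)) - 110147) = 1/((-530 + 287296 + 283544) - 110147) = 1/(570310 - 110147) = 1/460163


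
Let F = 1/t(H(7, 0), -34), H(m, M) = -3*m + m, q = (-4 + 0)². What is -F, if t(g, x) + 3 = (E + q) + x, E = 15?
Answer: ⅙ ≈ 0.16667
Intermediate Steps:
q = 16 (q = (-4)² = 16)
H(m, M) = -2*m
t(g, x) = 28 + x (t(g, x) = -3 + ((15 + 16) + x) = -3 + (31 + x) = 28 + x)
F = -⅙ (F = 1/(28 - 34) = 1/(-6) = -⅙ ≈ -0.16667)
-F = -1*(-⅙) = ⅙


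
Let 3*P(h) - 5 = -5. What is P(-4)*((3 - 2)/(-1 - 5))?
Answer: 0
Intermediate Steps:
P(h) = 0 (P(h) = 5/3 + (⅓)*(-5) = 5/3 - 5/3 = 0)
P(-4)*((3 - 2)/(-1 - 5)) = 0*((3 - 2)/(-1 - 5)) = 0*(1/(-6)) = 0*(1*(-⅙)) = 0*(-⅙) = 0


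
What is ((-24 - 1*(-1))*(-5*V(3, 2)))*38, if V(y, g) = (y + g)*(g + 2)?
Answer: 87400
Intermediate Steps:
V(y, g) = (2 + g)*(g + y) (V(y, g) = (g + y)*(2 + g) = (2 + g)*(g + y))
((-24 - 1*(-1))*(-5*V(3, 2)))*38 = ((-24 - 1*(-1))*(-5*(2² + 2*2 + 2*3 + 2*3)))*38 = ((-24 + 1)*(-5*(4 + 4 + 6 + 6)))*38 = -(-115)*20*38 = -23*(-100)*38 = 2300*38 = 87400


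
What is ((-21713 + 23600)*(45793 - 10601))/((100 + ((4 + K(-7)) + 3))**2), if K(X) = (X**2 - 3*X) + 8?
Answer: 1794792/925 ≈ 1940.3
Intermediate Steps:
K(X) = 8 + X**2 - 3*X
((-21713 + 23600)*(45793 - 10601))/((100 + ((4 + K(-7)) + 3))**2) = ((-21713 + 23600)*(45793 - 10601))/((100 + ((4 + (8 + (-7)**2 - 3*(-7))) + 3))**2) = (1887*35192)/((100 + ((4 + (8 + 49 + 21)) + 3))**2) = 66407304/((100 + ((4 + 78) + 3))**2) = 66407304/((100 + (82 + 3))**2) = 66407304/((100 + 85)**2) = 66407304/(185**2) = 66407304/34225 = 66407304*(1/34225) = 1794792/925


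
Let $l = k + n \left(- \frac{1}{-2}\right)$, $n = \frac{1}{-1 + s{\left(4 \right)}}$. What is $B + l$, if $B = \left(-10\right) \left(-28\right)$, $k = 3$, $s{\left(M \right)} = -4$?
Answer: $\frac{2829}{10} \approx 282.9$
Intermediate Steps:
$n = - \frac{1}{5}$ ($n = \frac{1}{-1 - 4} = \frac{1}{-5} = - \frac{1}{5} \approx -0.2$)
$B = 280$
$l = \frac{29}{10}$ ($l = 3 - \frac{\left(-1\right) \frac{1}{-2}}{5} = 3 - \frac{\left(-1\right) \left(- \frac{1}{2}\right)}{5} = 3 - \frac{1}{10} = \frac{29}{10} \approx 2.9$)
$B + l = 280 + \frac{29}{10} = \frac{2829}{10}$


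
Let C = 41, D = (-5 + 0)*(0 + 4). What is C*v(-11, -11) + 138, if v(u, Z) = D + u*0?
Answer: -682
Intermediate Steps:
D = -20 (D = -5*4 = -20)
v(u, Z) = -20 (v(u, Z) = -20 + u*0 = -20 + 0 = -20)
C*v(-11, -11) + 138 = 41*(-20) + 138 = -820 + 138 = -682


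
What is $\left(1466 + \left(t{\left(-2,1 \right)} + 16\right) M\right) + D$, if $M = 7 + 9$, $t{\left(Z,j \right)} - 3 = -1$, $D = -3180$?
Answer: $-1426$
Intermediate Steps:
$t{\left(Z,j \right)} = 2$ ($t{\left(Z,j \right)} = 3 - 1 = 2$)
$M = 16$
$\left(1466 + \left(t{\left(-2,1 \right)} + 16\right) M\right) + D = \left(1466 + \left(2 + 16\right) 16\right) - 3180 = \left(1466 + 18 \cdot 16\right) - 3180 = \left(1466 + 288\right) - 3180 = 1754 - 3180 = -1426$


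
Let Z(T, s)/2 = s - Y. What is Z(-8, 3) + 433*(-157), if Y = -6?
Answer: -67963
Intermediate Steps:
Z(T, s) = 12 + 2*s (Z(T, s) = 2*(s - 1*(-6)) = 2*(s + 6) = 2*(6 + s) = 12 + 2*s)
Z(-8, 3) + 433*(-157) = (12 + 2*3) + 433*(-157) = (12 + 6) - 67981 = 18 - 67981 = -67963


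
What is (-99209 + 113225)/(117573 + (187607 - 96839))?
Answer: 4672/69447 ≈ 0.067274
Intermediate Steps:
(-99209 + 113225)/(117573 + (187607 - 96839)) = 14016/(117573 + 90768) = 14016/208341 = 14016*(1/208341) = 4672/69447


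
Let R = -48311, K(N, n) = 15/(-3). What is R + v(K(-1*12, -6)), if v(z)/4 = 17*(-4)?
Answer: -48583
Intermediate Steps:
K(N, n) = -5 (K(N, n) = 15*(-⅓) = -5)
v(z) = -272 (v(z) = 4*(17*(-4)) = 4*(-68) = -272)
R + v(K(-1*12, -6)) = -48311 - 272 = -48583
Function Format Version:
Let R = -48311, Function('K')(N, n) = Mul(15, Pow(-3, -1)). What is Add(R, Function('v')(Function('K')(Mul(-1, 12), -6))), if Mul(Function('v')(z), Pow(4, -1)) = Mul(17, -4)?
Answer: -48583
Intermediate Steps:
Function('K')(N, n) = -5 (Function('K')(N, n) = Mul(15, Rational(-1, 3)) = -5)
Function('v')(z) = -272 (Function('v')(z) = Mul(4, Mul(17, -4)) = Mul(4, -68) = -272)
Add(R, Function('v')(Function('K')(Mul(-1, 12), -6))) = Add(-48311, -272) = -48583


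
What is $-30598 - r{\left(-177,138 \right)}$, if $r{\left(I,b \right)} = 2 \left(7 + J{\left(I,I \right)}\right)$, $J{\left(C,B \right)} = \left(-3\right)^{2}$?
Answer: $-30630$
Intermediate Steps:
$J{\left(C,B \right)} = 9$
$r{\left(I,b \right)} = 32$ ($r{\left(I,b \right)} = 2 \left(7 + 9\right) = 2 \cdot 16 = 32$)
$-30598 - r{\left(-177,138 \right)} = -30598 - 32 = -30630$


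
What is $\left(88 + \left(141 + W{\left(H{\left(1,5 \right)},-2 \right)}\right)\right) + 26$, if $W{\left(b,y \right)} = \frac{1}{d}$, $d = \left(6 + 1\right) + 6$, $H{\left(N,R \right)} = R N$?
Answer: $\frac{3316}{13} \approx 255.08$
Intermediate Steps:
$H{\left(N,R \right)} = N R$
$d = 13$ ($d = 7 + 6 = 13$)
$W{\left(b,y \right)} = \frac{1}{13}$
$\left(88 + \left(141 + W{\left(H{\left(1,5 \right)},-2 \right)}\right)\right) + 26 = \left(88 + \left(141 + \frac{1}{13}\right)\right) + 26 = \left(88 + \frac{1834}{13}\right) + 26 = \frac{2978}{13} + 26 = \frac{3316}{13}$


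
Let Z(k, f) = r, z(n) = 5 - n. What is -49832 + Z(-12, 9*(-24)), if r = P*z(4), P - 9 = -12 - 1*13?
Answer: -49848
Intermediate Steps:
P = -16 (P = 9 + (-12 - 1*13) = 9 + (-12 - 13) = 9 - 25 = -16)
r = -16 (r = -16*(5 - 1*4) = -16*(5 - 4) = -16*1 = -16)
Z(k, f) = -16
-49832 + Z(-12, 9*(-24)) = -49832 - 16 = -49848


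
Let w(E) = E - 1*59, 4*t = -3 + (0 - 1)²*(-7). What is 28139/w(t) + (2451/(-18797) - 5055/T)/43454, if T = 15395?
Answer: -70767957277877432/154668938916423 ≈ -457.54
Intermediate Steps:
t = -5/2 (t = (-3 + (0 - 1)²*(-7))/4 = (-3 + (-1)²*(-7))/4 = (-3 + 1*(-7))/4 = (-3 - 7)/4 = (¼)*(-10) = -5/2 ≈ -2.5000)
w(E) = -59 + E (w(E) = E - 59 = -59 + E)
28139/w(t) + (2451/(-18797) - 5055/T)/43454 = 28139/(-59 - 5/2) + (2451/(-18797) - 5055/15395)/43454 = 28139/(-123/2) + (2451*(-1/18797) - 5055*1/15395)*(1/43454) = 28139*(-2/123) + (-2451/18797 - 1011/3079)*(1/43454) = -56278/123 - 26550396/57875963*1/43454 = -56278/123 - 13275198/1257471048101 = -70767957277877432/154668938916423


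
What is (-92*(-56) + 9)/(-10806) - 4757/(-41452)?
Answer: -81264815/223965156 ≈ -0.36285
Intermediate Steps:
(-92*(-56) + 9)/(-10806) - 4757/(-41452) = (5152 + 9)*(-1/10806) - 4757*(-1/41452) = 5161*(-1/10806) + 4757/41452 = -5161/10806 + 4757/41452 = -81264815/223965156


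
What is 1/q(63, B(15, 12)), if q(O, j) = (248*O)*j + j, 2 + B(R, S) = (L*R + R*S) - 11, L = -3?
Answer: 1/1906250 ≈ 5.2459e-7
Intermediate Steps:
B(R, S) = -13 - 3*R + R*S (B(R, S) = -2 + ((-3*R + R*S) - 11) = -2 + (-11 - 3*R + R*S) = -13 - 3*R + R*S)
q(O, j) = j + 248*O*j (q(O, j) = 248*O*j + j = j + 248*O*j)
1/q(63, B(15, 12)) = 1/((-13 - 3*15 + 15*12)*(1 + 248*63)) = 1/((-13 - 45 + 180)*(1 + 15624)) = 1/(122*15625) = 1/1906250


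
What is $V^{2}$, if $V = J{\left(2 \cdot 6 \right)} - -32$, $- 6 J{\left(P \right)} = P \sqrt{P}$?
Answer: $1072 - 256 \sqrt{3} \approx 628.59$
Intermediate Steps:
$J{\left(P \right)} = - \frac{P^{\frac{3}{2}}}{6}$ ($J{\left(P \right)} = - \frac{P \sqrt{P}}{6} = - \frac{P^{\frac{3}{2}}}{6}$)
$V = 32 - 4 \sqrt{3}$ ($V = - \frac{\left(2 \cdot 6\right)^{\frac{3}{2}}}{6} - -32 = - \frac{12^{\frac{3}{2}}}{6} + 32 = - \frac{24 \sqrt{3}}{6} + 32 = - 4 \sqrt{3} + 32 = 32 - 4 \sqrt{3} \approx 25.072$)
$V^{2} = \left(32 - 4 \sqrt{3}\right)^{2}$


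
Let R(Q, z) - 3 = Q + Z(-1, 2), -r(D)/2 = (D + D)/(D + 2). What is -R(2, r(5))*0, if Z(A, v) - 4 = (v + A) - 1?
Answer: 0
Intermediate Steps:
Z(A, v) = 3 + A + v (Z(A, v) = 4 + ((v + A) - 1) = 4 + ((A + v) - 1) = 4 + (-1 + A + v) = 3 + A + v)
r(D) = -4*D/(2 + D) (r(D) = -2*(D + D)/(D + 2) = -2*2*D/(2 + D) = -4*D/(2 + D))
R(Q, z) = 7 + Q (R(Q, z) = 3 + (Q + (3 - 1 + 2)) = 3 + (Q + 4) = 3 + (4 + Q) = 7 + Q)
-R(2, r(5))*0 = -(7 + 2)*0 = -1*9*0 = -9*0 = 0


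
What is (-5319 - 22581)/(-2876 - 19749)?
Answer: 1116/905 ≈ 1.2331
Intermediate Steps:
(-5319 - 22581)/(-2876 - 19749) = -27900/(-22625) = -27900*(-1/22625) = 1116/905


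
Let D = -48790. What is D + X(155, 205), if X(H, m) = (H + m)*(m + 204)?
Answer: 98450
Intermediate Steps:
X(H, m) = (204 + m)*(H + m) (X(H, m) = (H + m)*(204 + m) = (204 + m)*(H + m))
D + X(155, 205) = -48790 + (205² + 204*155 + 204*205 + 155*205) = -48790 + (42025 + 31620 + 41820 + 31775) = -48790 + 147240 = 98450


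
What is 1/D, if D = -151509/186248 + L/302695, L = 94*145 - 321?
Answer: -56376338360/43382242123 ≈ -1.2995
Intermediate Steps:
L = 13309 (L = 13630 - 321 = 13309)
D = -43382242123/56376338360 (D = -151509/186248 + 13309/302695 = -43382242123/56376338360 ≈ -0.76951)
1/D = 1/(-43382242123/56376338360) = -56376338360/43382242123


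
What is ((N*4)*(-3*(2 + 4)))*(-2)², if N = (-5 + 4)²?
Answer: -288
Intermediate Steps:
N = 1 (N = (-1)² = 1)
((N*4)*(-3*(2 + 4)))*(-2)² = ((1*4)*(-3*(2 + 4)))*(-2)² = (4*(-3*6))*4 = (4*(-18))*4 = -72*4 = -288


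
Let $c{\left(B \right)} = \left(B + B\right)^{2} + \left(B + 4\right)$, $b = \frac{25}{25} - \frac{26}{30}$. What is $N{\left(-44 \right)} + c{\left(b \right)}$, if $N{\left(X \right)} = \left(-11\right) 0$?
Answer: $\frac{946}{225} \approx 4.2044$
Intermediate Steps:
$N{\left(X \right)} = 0$
$b = \frac{2}{15}$ ($b = 25 \cdot \frac{1}{25} - \frac{13}{15} = 1 - \frac{13}{15} = \frac{2}{15} \approx 0.13333$)
$c{\left(B \right)} = 4 + B + 4 B^{2}$ ($c{\left(B \right)} = \left(2 B\right)^{2} + \left(4 + B\right) = 4 B^{2} + \left(4 + B\right) = 4 + B + 4 B^{2}$)
$N{\left(-44 \right)} + c{\left(b \right)} = 0 + \left(4 + \frac{2}{15} + 4 \left(\frac{2}{15}\right)^{2}\right) = 0 + \left(4 + \frac{2}{15} + 4 \cdot \frac{4}{225}\right) = 0 + \left(4 + \frac{2}{15} + \frac{16}{225}\right) = 0 + \frac{946}{225} = \frac{946}{225}$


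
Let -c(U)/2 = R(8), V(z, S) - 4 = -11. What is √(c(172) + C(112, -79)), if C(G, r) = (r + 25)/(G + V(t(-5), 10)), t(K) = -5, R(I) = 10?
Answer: I*√25130/35 ≈ 4.5293*I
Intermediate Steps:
V(z, S) = -7 (V(z, S) = 4 - 11 = -7)
c(U) = -20 (c(U) = -2*10 = -20)
C(G, r) = (25 + r)/(-7 + G) (C(G, r) = (r + 25)/(G - 7) = (25 + r)/(-7 + G))
√(c(172) + C(112, -79)) = √(-20 + (25 - 79)/(-7 + 112)) = √(-20 - 54/105) = √(-20 + (1/105)*(-54)) = √(-20 - 18/35) = √(-718/35) = I*√25130/35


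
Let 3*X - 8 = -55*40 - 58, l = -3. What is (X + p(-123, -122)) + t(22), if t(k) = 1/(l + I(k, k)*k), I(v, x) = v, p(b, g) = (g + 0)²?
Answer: 6798455/481 ≈ 14134.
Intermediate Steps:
p(b, g) = g²
X = -750 (X = 8/3 + (-55*40 - 58)/3 = 8/3 + (-2200 - 58)/3 = 8/3 + (⅓)*(-2258) = 8/3 - 2258/3 = -750)
t(k) = 1/(-3 + k²) (t(k) = 1/(-3 + k*k) = 1/(-3 + k²))
(X + p(-123, -122)) + t(22) = (-750 + (-122)²) + 1/(-3 + 22²) = (-750 + 14884) + 1/(-3 + 484) = 14134 + 1/481 = 6798455/481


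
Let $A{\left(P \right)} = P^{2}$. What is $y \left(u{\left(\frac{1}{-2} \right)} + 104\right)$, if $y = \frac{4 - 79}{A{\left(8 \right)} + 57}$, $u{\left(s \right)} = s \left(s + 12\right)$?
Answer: $- \frac{29475}{484} \approx -60.899$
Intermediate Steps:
$u{\left(s \right)} = s \left(12 + s\right)$
$y = - \frac{75}{121}$ ($y = \frac{4 - 79}{8^{2} + 57} = - \frac{75}{64 + 57} = - \frac{75}{121} \approx -0.61983$)
$y \left(u{\left(\frac{1}{-2} \right)} + 104\right) = - \frac{75 \left(\frac{12 + \frac{1}{-2}}{-2} + 104\right)}{121} = - \frac{75 \left(- \frac{12 - \frac{1}{2}}{2} + 104\right)}{121} = - \frac{75 \left(\left(- \frac{1}{2}\right) \frac{23}{2} + 104\right)}{121} = - \frac{75 \left(- \frac{23}{4} + 104\right)}{121} = \left(- \frac{75}{121}\right) \frac{393}{4} = - \frac{29475}{484}$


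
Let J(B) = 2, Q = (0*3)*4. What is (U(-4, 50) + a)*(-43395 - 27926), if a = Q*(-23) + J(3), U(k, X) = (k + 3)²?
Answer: -213963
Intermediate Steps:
Q = 0 (Q = 0*4 = 0)
U(k, X) = (3 + k)²
a = 2 (a = 0*(-23) + 2 = 0 + 2 = 2)
(U(-4, 50) + a)*(-43395 - 27926) = ((3 - 4)² + 2)*(-43395 - 27926) = ((-1)² + 2)*(-71321) = (1 + 2)*(-71321) = 3*(-71321) = -213963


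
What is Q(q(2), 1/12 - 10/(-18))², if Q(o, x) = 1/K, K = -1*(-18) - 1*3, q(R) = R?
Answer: 1/225 ≈ 0.0044444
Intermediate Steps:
K = 15 (K = 18 - 3 = 15)
Q(o, x) = 1/15
Q(q(2), 1/12 - 10/(-18))² = (1/15)² = 1/225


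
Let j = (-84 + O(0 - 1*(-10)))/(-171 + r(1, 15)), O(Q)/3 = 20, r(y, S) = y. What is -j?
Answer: -12/85 ≈ -0.14118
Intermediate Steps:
O(Q) = 60 (O(Q) = 3*20 = 60)
j = 12/85 (j = (-84 + 60)/(-171 + 1) = -24/(-170) = -24*(-1/170) = 12/85 ≈ 0.14118)
-j = -1*12/85 = -12/85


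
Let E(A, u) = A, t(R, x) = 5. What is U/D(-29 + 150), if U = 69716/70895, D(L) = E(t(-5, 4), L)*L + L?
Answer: 34858/25734885 ≈ 0.0013545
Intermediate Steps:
D(L) = 6*L (D(L) = 5*L + L = 6*L)
U = 69716/70895 (U = 69716*(1/70895) = 69716/70895 ≈ 0.98337)
U/D(-29 + 150) = 69716/(70895*((6*(-29 + 150)))) = 69716/(70895*((6*121))) = (69716/70895)/726 = (69716/70895)*(1/726) = 34858/25734885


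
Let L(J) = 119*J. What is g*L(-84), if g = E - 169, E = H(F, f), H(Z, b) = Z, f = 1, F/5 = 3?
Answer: 1539384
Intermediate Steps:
F = 15 (F = 5*3 = 15)
E = 15
g = -154 (g = 15 - 169 = -154)
g*L(-84) = -18326*(-84) = -154*(-9996) = 1539384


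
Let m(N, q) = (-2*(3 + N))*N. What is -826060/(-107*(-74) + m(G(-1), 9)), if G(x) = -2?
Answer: -413030/3961 ≈ -104.27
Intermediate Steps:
m(N, q) = N*(-6 - 2*N) (m(N, q) = (-6 - 2*N)*N = N*(-6 - 2*N))
-826060/(-107*(-74) + m(G(-1), 9)) = -826060/(-107*(-74) - 2*(-2)*(3 - 2)) = -826060/(7918 - 2*(-2)*1) = -826060/(7918 + 4) = -826060/7922 = -826060*1/7922 = -413030/3961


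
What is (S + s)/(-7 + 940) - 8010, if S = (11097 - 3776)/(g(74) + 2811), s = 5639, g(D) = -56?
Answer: -6857827128/856805 ≈ -8004.0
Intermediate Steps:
S = 7321/2755 (S = (11097 - 3776)/(-56 + 2811) = 7321/2755 ≈ 2.6573)
(S + s)/(-7 + 940) - 8010 = (7321/2755 + 5639)/(-7 + 940) - 8010 = (15542766/2755)/933 - 8010 = (15542766/2755)*(1/933) - 8010 = 5180922/856805 - 8010 = -6857827128/856805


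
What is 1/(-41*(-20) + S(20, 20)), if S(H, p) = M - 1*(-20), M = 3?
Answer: 1/843 ≈ 0.0011862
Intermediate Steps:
S(H, p) = 23 (S(H, p) = 3 - 1*(-20) = 3 + 20 = 23)
1/(-41*(-20) + S(20, 20)) = 1/(-41*(-20) + 23) = 1/(820 + 23) = 1/843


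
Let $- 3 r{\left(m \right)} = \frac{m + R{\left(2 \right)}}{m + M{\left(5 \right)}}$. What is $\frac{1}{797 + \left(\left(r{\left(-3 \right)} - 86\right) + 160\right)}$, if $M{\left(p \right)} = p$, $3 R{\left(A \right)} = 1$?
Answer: $\frac{9}{7843} \approx 0.0011475$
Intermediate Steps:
$R{\left(A \right)} = \frac{1}{3}$ ($R{\left(A \right)} = \frac{1}{3} \cdot 1 = \frac{1}{3}$)
$r{\left(m \right)} = - \frac{\frac{1}{3} + m}{3 \left(5 + m\right)}$ ($r{\left(m \right)} = - \frac{\left(m + \frac{1}{3}\right) \frac{1}{m + 5}}{3} = - \frac{\left(\frac{1}{3} + m\right) \frac{1}{5 + m}}{3} = - \frac{\frac{1}{5 + m} \left(\frac{1}{3} + m\right)}{3} = - \frac{\frac{1}{3} + m}{3 \left(5 + m\right)}$)
$\frac{1}{797 + \left(\left(r{\left(-3 \right)} - 86\right) + 160\right)} = \frac{1}{797 + \left(\left(\frac{-1 - -9}{9 \left(5 - 3\right)} - 86\right) + 160\right)} = \frac{1}{797 + \left(\left(\frac{-1 + 9}{9 \cdot 2} - 86\right) + 160\right)} = \frac{1}{797 + \left(\left(\frac{1}{9} \cdot \frac{1}{2} \cdot 8 - 86\right) + 160\right)} = \frac{1}{797 + \left(\left(\frac{4}{9} - 86\right) + 160\right)} = \frac{1}{797 + \left(- \frac{770}{9} + 160\right)} = \frac{1}{797 + \frac{670}{9}} = \frac{1}{\frac{7843}{9}} = \frac{9}{7843}$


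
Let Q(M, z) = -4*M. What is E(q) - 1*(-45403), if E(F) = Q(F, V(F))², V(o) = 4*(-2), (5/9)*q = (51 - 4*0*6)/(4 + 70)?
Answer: 1554760399/34225 ≈ 45428.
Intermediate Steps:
q = 459/370 (q = 9*((51 - 4*0*6)/(4 + 70))/5 = 9*((51 + 0*6)/74)/5 = 9*((51 + 0)*(1/74))/5 = 9*(51*(1/74))/5 = (9/5)*(51/74) = 459/370 ≈ 1.2405)
V(o) = -8
E(F) = 16*F² (E(F) = (-4*F)² = 16*F²)
E(q) - 1*(-45403) = 16*(459/370)² - 1*(-45403) = 16*(210681/136900) + 45403 = 842724/34225 + 45403 = 1554760399/34225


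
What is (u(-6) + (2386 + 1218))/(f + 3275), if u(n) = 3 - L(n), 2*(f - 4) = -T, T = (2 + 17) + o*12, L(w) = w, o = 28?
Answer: 7226/6203 ≈ 1.1649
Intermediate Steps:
T = 355 (T = (2 + 17) + 28*12 = 19 + 336 = 355)
f = -347/2 (f = 4 + (-1*355)/2 = 4 + (1/2)*(-355) = 4 - 355/2 = -347/2 ≈ -173.50)
u(n) = 3 - n
(u(-6) + (2386 + 1218))/(f + 3275) = ((3 - 1*(-6)) + (2386 + 1218))/(-347/2 + 3275) = ((3 + 6) + 3604)/(6203/2) = (9 + 3604)*(2/6203) = 3613*(2/6203) = 7226/6203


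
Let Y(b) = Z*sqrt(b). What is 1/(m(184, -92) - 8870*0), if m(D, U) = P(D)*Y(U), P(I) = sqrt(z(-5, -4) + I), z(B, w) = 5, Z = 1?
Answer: -I*sqrt(483)/2898 ≈ -0.0075836*I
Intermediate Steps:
Y(b) = sqrt(b) (Y(b) = 1*sqrt(b) = sqrt(b))
P(I) = sqrt(5 + I)
m(D, U) = sqrt(U)*sqrt(5 + D) (m(D, U) = sqrt(5 + D)*sqrt(U) = sqrt(U)*sqrt(5 + D))
1/(m(184, -92) - 8870*0) = 1/(sqrt(-92)*sqrt(5 + 184) - 8870*0) = 1/((2*I*sqrt(23))*sqrt(189) + 0) = 1/((2*I*sqrt(23))*(3*sqrt(21)) + 0) = 1/(6*I*sqrt(483) + 0) = 1/(6*I*sqrt(483)) = -I*sqrt(483)/2898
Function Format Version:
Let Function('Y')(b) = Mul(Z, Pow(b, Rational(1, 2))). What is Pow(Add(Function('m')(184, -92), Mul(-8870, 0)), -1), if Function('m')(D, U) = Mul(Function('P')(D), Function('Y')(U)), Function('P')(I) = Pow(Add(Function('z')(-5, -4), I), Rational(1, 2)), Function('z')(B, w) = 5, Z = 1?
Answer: Mul(Rational(-1, 2898), I, Pow(483, Rational(1, 2))) ≈ Mul(-0.0075836, I)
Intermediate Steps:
Function('Y')(b) = Pow(b, Rational(1, 2)) (Function('Y')(b) = Mul(1, Pow(b, Rational(1, 2))) = Pow(b, Rational(1, 2)))
Function('P')(I) = Pow(Add(5, I), Rational(1, 2))
Function('m')(D, U) = Mul(Pow(U, Rational(1, 2)), Pow(Add(5, D), Rational(1, 2))) (Function('m')(D, U) = Mul(Pow(Add(5, D), Rational(1, 2)), Pow(U, Rational(1, 2))) = Mul(Pow(U, Rational(1, 2)), Pow(Add(5, D), Rational(1, 2))))
Pow(Add(Function('m')(184, -92), Mul(-8870, 0)), -1) = Pow(Add(Mul(Pow(-92, Rational(1, 2)), Pow(Add(5, 184), Rational(1, 2))), Mul(-8870, 0)), -1) = Pow(Add(Mul(Mul(2, I, Pow(23, Rational(1, 2))), Pow(189, Rational(1, 2))), 0), -1) = Pow(Add(Mul(Mul(2, I, Pow(23, Rational(1, 2))), Mul(3, Pow(21, Rational(1, 2)))), 0), -1) = Pow(Add(Mul(6, I, Pow(483, Rational(1, 2))), 0), -1) = Pow(Mul(6, I, Pow(483, Rational(1, 2))), -1) = Mul(Rational(-1, 2898), I, Pow(483, Rational(1, 2)))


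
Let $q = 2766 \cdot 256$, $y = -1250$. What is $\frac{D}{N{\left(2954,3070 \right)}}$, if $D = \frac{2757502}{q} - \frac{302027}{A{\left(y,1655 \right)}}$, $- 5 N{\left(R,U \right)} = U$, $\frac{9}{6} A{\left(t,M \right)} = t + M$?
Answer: $\frac{17759965421}{9782346240} \approx 1.8155$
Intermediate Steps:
$A{\left(t,M \right)} = \frac{2 M}{3} + \frac{2 t}{3}$ ($A{\left(t,M \right)} = \frac{2 \left(t + M\right)}{3} = \frac{2 \left(M + t\right)}{3} = \frac{2 M}{3} + \frac{2 t}{3}$)
$q = 708096$
$N{\left(R,U \right)} = - \frac{U}{5}$
$D = - \frac{17759965421}{15932160}$ ($D = \frac{2757502}{708096} - \frac{302027}{\frac{2}{3} \cdot 1655 + \frac{2}{3} \left(-1250\right)} = 2757502 \cdot \frac{1}{708096} - \frac{302027}{\frac{3310}{3} - \frac{2500}{3}} = \frac{1378751}{354048} - \frac{302027}{270} = - \frac{17759965421}{15932160} \approx -1114.7$)
$\frac{D}{N{\left(2954,3070 \right)}} = - \frac{17759965421}{15932160 \left(\left(- \frac{1}{5}\right) 3070\right)} = - \frac{17759965421}{15932160 \left(-614\right)} = \left(- \frac{17759965421}{15932160}\right) \left(- \frac{1}{614}\right) = \frac{17759965421}{9782346240}$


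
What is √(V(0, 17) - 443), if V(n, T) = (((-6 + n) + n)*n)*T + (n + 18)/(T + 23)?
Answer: I*√44255/10 ≈ 21.037*I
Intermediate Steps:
V(n, T) = (18 + n)/(23 + T) + T*n*(-6 + 2*n) (V(n, T) = ((-6 + 2*n)*n)*T + (18 + n)/(23 + T) = (n*(-6 + 2*n))*T + (18 + n)/(23 + T) = T*n*(-6 + 2*n) + (18 + n)/(23 + T) = (18 + n)/(23 + T) + T*n*(-6 + 2*n))
√(V(0, 17) - 443) = √((18 + 0 - 138*17*0 - 6*0*17² + 2*17²*0² + 46*17*0²)/(23 + 17) - 443) = √((18 + 0 + 0 - 6*0*289 + 2*289*0 + 46*17*0)/40 - 443) = √((18 + 0 + 0 + 0 + 0 + 0)/40 - 443) = √((1/40)*18 - 443) = √(9/20 - 443) = √(-8851/20) = I*√44255/10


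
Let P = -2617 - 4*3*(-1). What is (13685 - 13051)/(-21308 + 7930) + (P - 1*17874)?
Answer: -136984348/6689 ≈ -20479.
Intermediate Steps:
P = -2605 (P = -2617 - 12*(-1) = -2617 - 1*(-12) = -2617 + 12 = -2605)
(13685 - 13051)/(-21308 + 7930) + (P - 1*17874) = (13685 - 13051)/(-21308 + 7930) + (-2605 - 1*17874) = 634/(-13378) + (-2605 - 17874) = 634*(-1/13378) - 20479 = -317/6689 - 20479 = -136984348/6689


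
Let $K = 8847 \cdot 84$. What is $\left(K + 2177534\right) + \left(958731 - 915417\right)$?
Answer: $2963996$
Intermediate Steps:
$K = 743148$
$\left(K + 2177534\right) + \left(958731 - 915417\right) = \left(743148 + 2177534\right) + \left(958731 - 915417\right) = 2920682 + \left(958731 - 915417\right) = 2920682 + 43314 = 2963996$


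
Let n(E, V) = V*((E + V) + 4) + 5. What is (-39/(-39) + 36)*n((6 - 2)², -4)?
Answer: -2183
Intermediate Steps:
n(E, V) = 5 + V*(4 + E + V) (n(E, V) = V*(4 + E + V) + 5 = 5 + V*(4 + E + V))
(-39/(-39) + 36)*n((6 - 2)², -4) = (-39/(-39) + 36)*(5 + (-4)² + 4*(-4) + (6 - 2)²*(-4)) = (-39*(-1/39) + 36)*(5 + 16 - 16 + 4²*(-4)) = (1 + 36)*(5 + 16 - 16 + 16*(-4)) = 37*(5 + 16 - 16 - 64) = 37*(-59) = -2183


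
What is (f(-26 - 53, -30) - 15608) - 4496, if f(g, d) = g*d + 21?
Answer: -17713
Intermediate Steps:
f(g, d) = 21 + d*g (f(g, d) = d*g + 21 = 21 + d*g)
(f(-26 - 53, -30) - 15608) - 4496 = ((21 - 30*(-26 - 53)) - 15608) - 4496 = ((21 - 30*(-79)) - 15608) - 4496 = ((21 + 2370) - 15608) - 4496 = (2391 - 15608) - 4496 = -13217 - 4496 = -17713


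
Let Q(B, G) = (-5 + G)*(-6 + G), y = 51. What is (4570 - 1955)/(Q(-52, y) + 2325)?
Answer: 523/879 ≈ 0.59499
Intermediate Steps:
Q(B, G) = (-6 + G)*(-5 + G)
(4570 - 1955)/(Q(-52, y) + 2325) = (4570 - 1955)/((30 + 51**2 - 11*51) + 2325) = 2615/((30 + 2601 - 561) + 2325) = 2615/(2070 + 2325) = 2615/4395 = 2615*(1/4395) = 523/879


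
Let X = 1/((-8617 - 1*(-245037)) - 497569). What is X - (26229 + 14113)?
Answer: -10535272959/261149 ≈ -40342.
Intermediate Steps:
X = -1/261149 (X = 1/((-8617 + 245037) - 497569) = 1/(236420 - 497569) = 1/(-261149) = -1/261149 ≈ -3.8292e-6)
X - (26229 + 14113) = -1/261149 - (26229 + 14113) = -1/261149 - 1*40342 = -1/261149 - 40342 = -10535272959/261149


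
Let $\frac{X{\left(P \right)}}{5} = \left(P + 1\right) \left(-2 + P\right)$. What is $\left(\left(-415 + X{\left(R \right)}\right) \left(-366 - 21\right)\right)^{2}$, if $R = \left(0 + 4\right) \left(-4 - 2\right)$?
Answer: $993062075625$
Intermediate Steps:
$R = -24$ ($R = 4 \left(-6\right) = -24$)
$X{\left(P \right)} = 5 \left(1 + P\right) \left(-2 + P\right)$ ($X{\left(P \right)} = 5 \left(P + 1\right) \left(-2 + P\right) = 5 \left(1 + P\right) \left(-2 + P\right)$)
$\left(\left(-415 + X{\left(R \right)}\right) \left(-366 - 21\right)\right)^{2} = \left(\left(-415 - \left(-110 - 2880\right)\right) \left(-366 - 21\right)\right)^{2} = \left(\left(-415 + \left(-10 + 120 + 5 \cdot 576\right)\right) \left(-387\right)\right)^{2} = \left(\left(-415 + \left(-10 + 120 + 2880\right)\right) \left(-387\right)\right)^{2} = \left(\left(-415 + 2990\right) \left(-387\right)\right)^{2} = \left(2575 \left(-387\right)\right)^{2} = \left(-996525\right)^{2} = 993062075625$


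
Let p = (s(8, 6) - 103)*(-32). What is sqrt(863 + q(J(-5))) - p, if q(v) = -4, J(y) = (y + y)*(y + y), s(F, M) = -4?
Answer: -3424 + sqrt(859) ≈ -3394.7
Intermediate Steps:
J(y) = 4*y**2 (J(y) = (2*y)*(2*y) = 4*y**2)
p = 3424 (p = (-4 - 103)*(-32) = -107*(-32) = 3424)
sqrt(863 + q(J(-5))) - p = sqrt(863 - 4) - 1*3424 = sqrt(859) - 3424 = -3424 + sqrt(859)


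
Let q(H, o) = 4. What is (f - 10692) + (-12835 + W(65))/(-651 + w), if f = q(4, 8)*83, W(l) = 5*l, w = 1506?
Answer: -197118/19 ≈ -10375.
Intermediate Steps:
f = 332 (f = 4*83 = 332)
(f - 10692) + (-12835 + W(65))/(-651 + w) = (332 - 10692) + (-12835 + 5*65)/(-651 + 1506) = -10360 + (-12835 + 325)/855 = -10360 - 12510*1/855 = -10360 - 278/19 = -197118/19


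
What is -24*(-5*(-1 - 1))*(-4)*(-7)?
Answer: -6720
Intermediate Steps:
-24*(-5*(-1 - 1))*(-4)*(-7) = -24*(-5*(-2))*(-4)*(-7) = -240*(-4)*(-7) = -24*(-40)*(-7) = 960*(-7) = -6720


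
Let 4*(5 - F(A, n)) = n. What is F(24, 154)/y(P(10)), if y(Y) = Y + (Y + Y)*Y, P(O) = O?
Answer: -67/420 ≈ -0.15952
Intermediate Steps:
F(A, n) = 5 - n/4
y(Y) = Y + 2*Y² (y(Y) = Y + (2*Y)*Y = Y + 2*Y²)
F(24, 154)/y(P(10)) = (5 - ¼*154)/((10*(1 + 2*10))) = (5 - 77/2)/((10*(1 + 20))) = -67/(2*(10*21)) = -67/2/210 = -67/2*1/210 = -67/420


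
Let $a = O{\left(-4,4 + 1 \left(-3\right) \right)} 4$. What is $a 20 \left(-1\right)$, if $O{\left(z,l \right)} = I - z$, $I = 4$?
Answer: $-640$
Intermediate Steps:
$O{\left(z,l \right)} = 4 - z$
$a = 32$ ($a = \left(4 - -4\right) 4 = \left(4 + 4\right) 4 = 8 \cdot 4 = 32$)
$a 20 \left(-1\right) = 32 \cdot 20 \left(-1\right) = 640 \left(-1\right) = -640$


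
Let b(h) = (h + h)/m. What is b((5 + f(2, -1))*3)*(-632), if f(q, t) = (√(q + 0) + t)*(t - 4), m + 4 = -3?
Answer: 37920/7 - 18960*√2/7 ≈ 1586.6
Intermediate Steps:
m = -7 (m = -4 - 3 = -7)
f(q, t) = (-4 + t)*(t + √q) (f(q, t) = (√q + t)*(-4 + t) = (t + √q)*(-4 + t) = (-4 + t)*(t + √q))
b(h) = -2*h/7 (b(h) = (h + h)/(-7) = -2*h/7)
b((5 + f(2, -1))*3)*(-632) = -2*(5 + ((-1)² - 4*(-1) - 4*√2 - √2))*3/7*(-632) = -2*(5 + (1 + 4 - 4*√2 - √2))*3/7*(-632) = -2*(5 + (5 - 5*√2))*3/7*(-632) = -2*(10 - 5*√2)*3/7*(-632) = -2*(30 - 15*√2)/7*(-632) = (-60/7 + 30*√2/7)*(-632) = 37920/7 - 18960*√2/7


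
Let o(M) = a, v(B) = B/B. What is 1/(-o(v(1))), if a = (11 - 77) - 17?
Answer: 1/83 ≈ 0.012048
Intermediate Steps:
v(B) = 1
a = -83 (a = -66 - 17 = -83)
o(M) = -83
1/(-o(v(1))) = 1/(-1*(-83)) = 1/83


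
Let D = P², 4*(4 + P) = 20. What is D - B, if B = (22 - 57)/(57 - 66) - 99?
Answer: 865/9 ≈ 96.111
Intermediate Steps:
P = 1 (P = -4 + (¼)*20 = -4 + 5 = 1)
B = -856/9 (B = -35/(-9) - 99 = -35*(-⅑) - 99 = 35/9 - 99 = -856/9 ≈ -95.111)
D = 1 (D = 1² = 1)
D - B = 1 - 1*(-856/9) = 1 + 856/9 = 865/9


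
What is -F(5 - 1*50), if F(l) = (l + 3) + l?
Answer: 87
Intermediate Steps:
F(l) = 3 + 2*l (F(l) = (3 + l) + l = 3 + 2*l)
-F(5 - 1*50) = -(3 + 2*(5 - 1*50)) = -(3 + 2*(5 - 50)) = -(3 + 2*(-45)) = -(3 - 90) = -1*(-87) = 87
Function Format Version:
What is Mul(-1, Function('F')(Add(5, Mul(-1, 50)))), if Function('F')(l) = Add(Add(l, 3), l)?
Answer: 87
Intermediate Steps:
Function('F')(l) = Add(3, Mul(2, l)) (Function('F')(l) = Add(Add(3, l), l) = Add(3, Mul(2, l)))
Mul(-1, Function('F')(Add(5, Mul(-1, 50)))) = Mul(-1, Add(3, Mul(2, Add(5, Mul(-1, 50))))) = Mul(-1, Add(3, Mul(2, Add(5, -50)))) = Mul(-1, Add(3, Mul(2, -45))) = Mul(-1, Add(3, -90)) = Mul(-1, -87) = 87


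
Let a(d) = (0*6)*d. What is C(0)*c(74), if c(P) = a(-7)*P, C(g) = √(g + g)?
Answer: 0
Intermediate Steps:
C(g) = √2*√g (C(g) = √(2*g) = √2*√g)
a(d) = 0 (a(d) = 0*d = 0)
c(P) = 0 (c(P) = 0*P = 0)
C(0)*c(74) = (√2*√0)*0 = (√2*0)*0 = 0*0 = 0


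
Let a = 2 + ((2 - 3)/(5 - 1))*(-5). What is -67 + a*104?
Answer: 271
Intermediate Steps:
a = 13/4 (a = 2 - 1/4*(-5) = 2 - 1*¼*(-5) = 2 - ¼*(-5) = 2 + 5/4 = 13/4 ≈ 3.2500)
-67 + a*104 = -67 + (13/4)*104 = -67 + 338 = 271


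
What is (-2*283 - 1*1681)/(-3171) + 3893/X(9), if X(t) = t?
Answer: 588806/1359 ≈ 433.26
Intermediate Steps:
(-2*283 - 1*1681)/(-3171) + 3893/X(9) = (-2*283 - 1*1681)/(-3171) + 3893/9 = (-566 - 1681)*(-1/3171) + 3893*(1/9) = -2247*(-1/3171) + 3893/9 = 107/151 + 3893/9 = 588806/1359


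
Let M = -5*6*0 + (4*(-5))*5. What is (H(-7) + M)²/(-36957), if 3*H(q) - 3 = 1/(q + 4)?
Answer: -795664/2993517 ≈ -0.26580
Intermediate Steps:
H(q) = 1 + 1/(3*(4 + q)) (H(q) = 1 + 1/(3*(q + 4)) = 1 + 1/(3*(4 + q)))
M = -100 (M = -30*0 - 20*5 = 0 - 100 = -100)
(H(-7) + M)²/(-36957) = ((13/3 - 7)/(4 - 7) - 100)²/(-36957) = (-8/3/(-3) - 100)²*(-1/36957) = (-⅓*(-8/3) - 100)²*(-1/36957) = (8/9 - 100)²*(-1/36957) = (-892/9)²*(-1/36957) = (795664/81)*(-1/36957) = -795664/2993517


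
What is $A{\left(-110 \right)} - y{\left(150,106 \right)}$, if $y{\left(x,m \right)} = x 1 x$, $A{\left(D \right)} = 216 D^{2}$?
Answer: $2591100$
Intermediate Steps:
$y{\left(x,m \right)} = x^{2}$ ($y{\left(x,m \right)} = x x = x^{2}$)
$A{\left(-110 \right)} - y{\left(150,106 \right)} = 216 \left(-110\right)^{2} - 150^{2} = 216 \cdot 12100 - 22500 = 2613600 - 22500 = 2591100$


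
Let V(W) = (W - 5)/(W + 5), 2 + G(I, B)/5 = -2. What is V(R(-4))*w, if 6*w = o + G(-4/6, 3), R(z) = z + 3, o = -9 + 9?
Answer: 5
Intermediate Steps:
G(I, B) = -20 (G(I, B) = -10 + 5*(-2) = -10 - 10 = -20)
o = 0
R(z) = 3 + z
V(W) = (-5 + W)/(5 + W)
w = -10/3 (w = (0 - 20)/6 = (⅙)*(-20) = -10/3 ≈ -3.3333)
V(R(-4))*w = ((-5 + (3 - 4))/(5 + (3 - 4)))*(-10/3) = ((-5 - 1)/(5 - 1))*(-10/3) = (-6/4)*(-10/3) = ((¼)*(-6))*(-10/3) = -3/2*(-10/3) = 5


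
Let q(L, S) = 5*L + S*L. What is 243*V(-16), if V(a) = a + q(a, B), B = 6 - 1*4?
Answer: -31104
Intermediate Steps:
B = 2 (B = 6 - 4 = 2)
q(L, S) = 5*L + L*S
V(a) = 8*a (V(a) = a + a*(5 + 2) = a + a*7 = a + 7*a = 8*a)
243*V(-16) = 243*(8*(-16)) = 243*(-128) = -31104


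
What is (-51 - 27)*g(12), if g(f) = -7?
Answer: 546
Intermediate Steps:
(-51 - 27)*g(12) = (-51 - 27)*(-7) = -78*(-7) = 546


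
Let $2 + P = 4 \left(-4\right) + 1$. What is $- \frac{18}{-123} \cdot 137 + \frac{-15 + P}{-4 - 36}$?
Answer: $\frac{4274}{205} \approx 20.849$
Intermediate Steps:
$P = -17$ ($P = -2 + \left(4 \left(-4\right) + 1\right) = -2 + \left(-16 + 1\right) = -2 - 15 = -17$)
$- \frac{18}{-123} \cdot 137 + \frac{-15 + P}{-4 - 36} = - \frac{18}{-123} \cdot 137 + \frac{-15 - 17}{-4 - 36} = \left(-18\right) \left(- \frac{1}{123}\right) 137 - \frac{32}{-40} = \frac{6}{41} \cdot 137 - - \frac{4}{5} = \frac{822}{41} + \frac{4}{5} = \frac{4274}{205}$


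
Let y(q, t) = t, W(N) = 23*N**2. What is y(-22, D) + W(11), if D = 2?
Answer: 2785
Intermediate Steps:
y(-22, D) + W(11) = 2 + 23*11**2 = 2 + 23*121 = 2 + 2783 = 2785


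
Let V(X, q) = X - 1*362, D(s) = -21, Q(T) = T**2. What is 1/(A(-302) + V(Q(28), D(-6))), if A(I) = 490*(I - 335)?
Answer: -1/311708 ≈ -3.2081e-6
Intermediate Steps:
V(X, q) = -362 + X (V(X, q) = X - 362 = -362 + X)
A(I) = -164150 + 490*I (A(I) = 490*(-335 + I) = -164150 + 490*I)
1/(A(-302) + V(Q(28), D(-6))) = 1/((-164150 + 490*(-302)) + (-362 + 28**2)) = 1/((-164150 - 147980) + (-362 + 784)) = 1/(-312130 + 422) = 1/(-311708) = -1/311708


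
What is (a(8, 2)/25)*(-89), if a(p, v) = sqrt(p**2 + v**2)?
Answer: -178*sqrt(17)/25 ≈ -29.357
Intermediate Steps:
(a(8, 2)/25)*(-89) = (sqrt(8**2 + 2**2)/25)*(-89) = (sqrt(64 + 4)/25)*(-89) = (sqrt(68)/25)*(-89) = ((2*sqrt(17))/25)*(-89) = (2*sqrt(17)/25)*(-89) = -178*sqrt(17)/25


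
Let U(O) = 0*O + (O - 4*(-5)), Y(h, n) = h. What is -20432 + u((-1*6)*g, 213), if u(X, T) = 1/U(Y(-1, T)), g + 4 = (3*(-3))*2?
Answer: -388207/19 ≈ -20432.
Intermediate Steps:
g = -22 (g = -4 + (3*(-3))*2 = -4 - 9*2 = -4 - 18 = -22)
U(O) = 20 + O (U(O) = 0 + (O + 20) = 0 + (20 + O) = 20 + O)
u(X, T) = 1/19 (u(X, T) = 1/(20 - 1) = 1/19)
-20432 + u((-1*6)*g, 213) = -20432 + 1/19 = -388207/19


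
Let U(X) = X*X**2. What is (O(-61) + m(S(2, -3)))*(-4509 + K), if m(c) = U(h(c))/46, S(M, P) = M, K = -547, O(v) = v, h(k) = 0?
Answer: 308416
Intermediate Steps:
U(X) = X**3
m(c) = 0 (m(c) = 0**3/46 = 0*(1/46) = 0)
(O(-61) + m(S(2, -3)))*(-4509 + K) = (-61 + 0)*(-4509 - 547) = -61*(-5056) = 308416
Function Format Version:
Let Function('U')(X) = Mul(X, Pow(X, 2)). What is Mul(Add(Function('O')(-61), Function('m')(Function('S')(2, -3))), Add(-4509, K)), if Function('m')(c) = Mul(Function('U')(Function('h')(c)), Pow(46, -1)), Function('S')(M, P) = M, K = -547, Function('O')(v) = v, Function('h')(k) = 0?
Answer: 308416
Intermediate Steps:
Function('U')(X) = Pow(X, 3)
Function('m')(c) = 0 (Function('m')(c) = Mul(Pow(0, 3), Pow(46, -1)) = Mul(0, Rational(1, 46)) = 0)
Mul(Add(Function('O')(-61), Function('m')(Function('S')(2, -3))), Add(-4509, K)) = Mul(Add(-61, 0), Add(-4509, -547)) = Mul(-61, -5056) = 308416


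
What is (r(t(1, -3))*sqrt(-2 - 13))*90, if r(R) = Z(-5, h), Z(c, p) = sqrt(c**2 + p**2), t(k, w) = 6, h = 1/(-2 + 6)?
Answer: 45*I*sqrt(6015)/2 ≈ 1745.0*I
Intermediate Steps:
h = 1/4 ≈ 0.25000
r(R) = sqrt(401)/4 (r(R) = sqrt((-5)**2 + (1/4)**2) = sqrt(25 + 1/16) = sqrt(401/16) = sqrt(401)/4)
(r(t(1, -3))*sqrt(-2 - 13))*90 = ((sqrt(401)/4)*sqrt(-2 - 13))*90 = ((sqrt(401)/4)*sqrt(-15))*90 = ((sqrt(401)/4)*(I*sqrt(15)))*90 = (I*sqrt(6015)/4)*90 = 45*I*sqrt(6015)/2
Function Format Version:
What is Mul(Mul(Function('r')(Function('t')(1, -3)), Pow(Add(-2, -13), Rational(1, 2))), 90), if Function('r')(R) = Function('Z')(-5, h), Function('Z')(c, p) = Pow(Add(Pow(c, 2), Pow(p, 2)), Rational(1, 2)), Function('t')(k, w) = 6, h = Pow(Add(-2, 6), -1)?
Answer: Mul(Rational(45, 2), I, Pow(6015, Rational(1, 2))) ≈ Mul(1745.0, I)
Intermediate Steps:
h = Rational(1, 4) (h = Pow(4, -1) = Rational(1, 4) ≈ 0.25000)
Function('r')(R) = Mul(Rational(1, 4), Pow(401, Rational(1, 2))) (Function('r')(R) = Pow(Add(Pow(-5, 2), Pow(Rational(1, 4), 2)), Rational(1, 2)) = Pow(Add(25, Rational(1, 16)), Rational(1, 2)) = Pow(Rational(401, 16), Rational(1, 2)) = Mul(Rational(1, 4), Pow(401, Rational(1, 2))))
Mul(Mul(Function('r')(Function('t')(1, -3)), Pow(Add(-2, -13), Rational(1, 2))), 90) = Mul(Mul(Mul(Rational(1, 4), Pow(401, Rational(1, 2))), Pow(Add(-2, -13), Rational(1, 2))), 90) = Mul(Mul(Mul(Rational(1, 4), Pow(401, Rational(1, 2))), Pow(-15, Rational(1, 2))), 90) = Mul(Mul(Mul(Rational(1, 4), Pow(401, Rational(1, 2))), Mul(I, Pow(15, Rational(1, 2)))), 90) = Mul(Mul(Rational(1, 4), I, Pow(6015, Rational(1, 2))), 90) = Mul(Rational(45, 2), I, Pow(6015, Rational(1, 2)))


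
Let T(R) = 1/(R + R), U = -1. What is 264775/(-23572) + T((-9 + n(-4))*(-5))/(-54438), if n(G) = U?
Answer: -360345542143/32080313400 ≈ -11.233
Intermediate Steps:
n(G) = -1
T(R) = 1/(2*R)
264775/(-23572) + T((-9 + n(-4))*(-5))/(-54438) = 264775/(-23572) + (1/(2*(((-9 - 1)*(-5)))))/(-54438) = 264775*(-1/23572) + (1/(2*((-10*(-5)))))*(-1/54438) = -264775/23572 + ((1/2)/50)*(-1/54438) = -264775/23572 + ((1/2)*(1/50))*(-1/54438) = -264775/23572 + (1/100)*(-1/54438) = -264775/23572 - 1/5443800 = -360345542143/32080313400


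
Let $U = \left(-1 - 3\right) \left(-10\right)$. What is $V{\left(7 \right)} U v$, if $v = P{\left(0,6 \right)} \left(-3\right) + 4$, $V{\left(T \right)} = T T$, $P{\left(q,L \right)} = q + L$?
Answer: $-27440$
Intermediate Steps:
$P{\left(q,L \right)} = L + q$
$V{\left(T \right)} = T^{2}$
$v = -14$ ($v = \left(6 + 0\right) \left(-3\right) + 4 = 6 \left(-3\right) + 4 = -18 + 4 = -14$)
$U = 40$ ($U = \left(-1 - 3\right) \left(-10\right) = \left(-4\right) \left(-10\right) = 40$)
$V{\left(7 \right)} U v = 7^{2} \cdot 40 \left(-14\right) = 49 \cdot 40 \left(-14\right) = 1960 \left(-14\right) = -27440$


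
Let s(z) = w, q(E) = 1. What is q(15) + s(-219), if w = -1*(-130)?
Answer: 131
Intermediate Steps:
w = 130
s(z) = 130
q(15) + s(-219) = 1 + 130 = 131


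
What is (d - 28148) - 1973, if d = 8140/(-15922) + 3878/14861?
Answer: -509085365779/16901203 ≈ -30121.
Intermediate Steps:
d = -4230216/16901203 (d = 8140*(-1/15922) + 3878*(1/14861) = -4070/7961 + 554/2123 = -4230216/16901203 ≈ -0.25029)
(d - 28148) - 1973 = (-4230216/16901203 - 28148) - 1973 = -475739292260/16901203 - 1973 = -509085365779/16901203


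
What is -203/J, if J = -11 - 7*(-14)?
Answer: -7/3 ≈ -2.3333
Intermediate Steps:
J = 87 (J = -11 + 98 = 87)
-203/J = -203/87 = -203*1/87 = -7/3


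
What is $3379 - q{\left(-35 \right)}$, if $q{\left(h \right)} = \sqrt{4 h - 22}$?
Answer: $3379 - 9 i \sqrt{2} \approx 3379.0 - 12.728 i$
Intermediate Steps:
$q{\left(h \right)} = \sqrt{-22 + 4 h}$
$3379 - q{\left(-35 \right)} = 3379 - \sqrt{-22 + 4 \left(-35\right)} = 3379 - \sqrt{-22 - 140} = 3379 - \sqrt{-162} = 3379 - 9 i \sqrt{2}$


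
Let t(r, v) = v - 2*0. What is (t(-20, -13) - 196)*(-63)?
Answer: 13167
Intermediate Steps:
t(r, v) = v (t(r, v) = v + 0 = v)
(t(-20, -13) - 196)*(-63) = (-13 - 196)*(-63) = -209*(-63) = 13167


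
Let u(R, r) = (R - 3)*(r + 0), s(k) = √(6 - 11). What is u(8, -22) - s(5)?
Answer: -110 - I*√5 ≈ -110.0 - 2.2361*I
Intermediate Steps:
s(k) = I*√5 (s(k) = √(-5) = I*√5)
u(R, r) = r*(-3 + R) (u(R, r) = (-3 + R)*r = r*(-3 + R))
u(8, -22) - s(5) = -22*(-3 + 8) - I*√5 = -22*5 - I*√5 = -110 - I*√5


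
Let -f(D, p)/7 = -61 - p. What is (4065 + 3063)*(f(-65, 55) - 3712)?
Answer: -20671200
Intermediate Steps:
f(D, p) = 427 + 7*p (f(D, p) = -7*(-61 - p) = 427 + 7*p)
(4065 + 3063)*(f(-65, 55) - 3712) = (4065 + 3063)*((427 + 7*55) - 3712) = 7128*((427 + 385) - 3712) = 7128*(812 - 3712) = 7128*(-2900) = -20671200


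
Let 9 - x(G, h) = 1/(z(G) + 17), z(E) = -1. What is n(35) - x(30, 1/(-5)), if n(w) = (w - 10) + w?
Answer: 817/16 ≈ 51.063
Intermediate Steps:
x(G, h) = 143/16 (x(G, h) = 9 - 1/(-1 + 17) = 9 - 1/16 = 143/16)
n(w) = -10 + 2*w (n(w) = (-10 + w) + w = -10 + 2*w)
n(35) - x(30, 1/(-5)) = (-10 + 2*35) - 1*143/16 = (-10 + 70) - 143/16 = 60 - 143/16 = 817/16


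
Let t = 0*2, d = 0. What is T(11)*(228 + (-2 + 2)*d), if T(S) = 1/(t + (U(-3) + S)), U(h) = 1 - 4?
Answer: 57/2 ≈ 28.500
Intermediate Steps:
t = 0
U(h) = -3
T(S) = 1/(-3 + S) (T(S) = 1/(0 + (-3 + S)) = 1/(-3 + S))
T(11)*(228 + (-2 + 2)*d) = (228 + (-2 + 2)*0)/(-3 + 11) = (228 + 0*0)/8 = (228 + 0)/8 = (⅛)*228 = 57/2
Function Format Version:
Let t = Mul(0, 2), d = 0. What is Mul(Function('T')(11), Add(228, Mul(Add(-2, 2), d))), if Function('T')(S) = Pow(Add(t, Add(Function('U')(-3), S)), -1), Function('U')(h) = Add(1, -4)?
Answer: Rational(57, 2) ≈ 28.500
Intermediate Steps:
t = 0
Function('U')(h) = -3
Function('T')(S) = Pow(Add(-3, S), -1) (Function('T')(S) = Pow(Add(0, Add(-3, S)), -1) = Pow(Add(-3, S), -1))
Mul(Function('T')(11), Add(228, Mul(Add(-2, 2), d))) = Mul(Pow(Add(-3, 11), -1), Add(228, Mul(Add(-2, 2), 0))) = Mul(Pow(8, -1), Add(228, Mul(0, 0))) = Mul(Rational(1, 8), Add(228, 0)) = Mul(Rational(1, 8), 228) = Rational(57, 2)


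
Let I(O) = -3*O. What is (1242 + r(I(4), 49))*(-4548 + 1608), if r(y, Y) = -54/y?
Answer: -3664710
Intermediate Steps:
(1242 + r(I(4), 49))*(-4548 + 1608) = (1242 - 54/((-3*4)))*(-4548 + 1608) = (1242 - 54/(-12))*(-2940) = (1242 - 54*(-1/12))*(-2940) = (1242 + 9/2)*(-2940) = (2493/2)*(-2940) = -3664710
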